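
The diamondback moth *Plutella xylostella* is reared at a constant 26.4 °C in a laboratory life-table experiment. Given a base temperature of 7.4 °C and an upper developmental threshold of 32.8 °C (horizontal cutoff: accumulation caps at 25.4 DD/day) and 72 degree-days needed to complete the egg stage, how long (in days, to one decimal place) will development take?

3.8 days

Daily accumulation = 26.4 − 7.4 = 19.0 DD/day.
Duration = 72 / 19.0 = 3.789 ≈ 3.8 days.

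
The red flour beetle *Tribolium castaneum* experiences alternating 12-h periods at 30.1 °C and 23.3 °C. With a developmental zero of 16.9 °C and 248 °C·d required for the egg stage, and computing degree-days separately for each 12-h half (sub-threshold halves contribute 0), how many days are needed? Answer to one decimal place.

Day half: max(0, 30.1 − 16.9) × 0.5 = 13.2 × 0.5 = 6.60 DD.
Night half: max(0, 23.3 − 16.9) × 0.5 = 6.4 × 0.5 = 3.20 DD.
Per 24 h: 9.80 DD/day.
Duration = 248 / 9.80 = 25.306 ≈ 25.3 days.

25.3 days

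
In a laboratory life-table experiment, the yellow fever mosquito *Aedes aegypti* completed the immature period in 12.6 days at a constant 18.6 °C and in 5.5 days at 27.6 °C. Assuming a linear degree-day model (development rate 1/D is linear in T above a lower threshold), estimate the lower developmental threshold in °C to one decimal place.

Equal thermal constants: D₁(T₁ − T_b) = D₂(T₂ − T_b).
12.6·(18.6 − T_b) = 5.5·(27.6 − T_b)
T_b = (12.6·18.6 − 5.5·27.6) / (12.6 − 5.5) = 82.56 / 7.1 = 11.628 °C ≈ 11.6 °C.

11.6 °C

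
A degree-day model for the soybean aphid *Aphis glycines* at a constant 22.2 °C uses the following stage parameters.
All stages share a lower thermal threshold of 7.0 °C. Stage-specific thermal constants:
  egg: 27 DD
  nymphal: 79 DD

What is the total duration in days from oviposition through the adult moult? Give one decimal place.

Daily accumulation at 22.2 °C = 22.2 − 7.0 = 15.2 DD/day.
Total K = 27 + 79 = 106 DD.
Total duration = 106 / 15.2 = 6.974 ≈ 7.0 days.

7.0 days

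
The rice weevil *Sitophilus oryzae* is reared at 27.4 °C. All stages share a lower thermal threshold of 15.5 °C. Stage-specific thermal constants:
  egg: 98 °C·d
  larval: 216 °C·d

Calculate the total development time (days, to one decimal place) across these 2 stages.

26.4 days

Daily accumulation at 27.4 °C = 27.4 − 15.5 = 11.9 DD/day.
Total K = 98 + 216 = 314 DD.
Total duration = 314 / 11.9 = 26.387 ≈ 26.4 days.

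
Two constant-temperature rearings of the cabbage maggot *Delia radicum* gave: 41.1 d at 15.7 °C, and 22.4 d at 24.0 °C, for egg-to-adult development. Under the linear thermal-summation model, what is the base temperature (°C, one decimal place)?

Linear rate model ⇒ the product D·(T − T_b) is constant across temperatures.
41.1·(15.7 − T_b) = 22.4·(24.0 − T_b)
T_b = (41.1·15.7 − 22.4·24.0) / (41.1 − 22.4) = 107.67 / 18.7 = 5.758 °C ≈ 5.8 °C.

5.8 °C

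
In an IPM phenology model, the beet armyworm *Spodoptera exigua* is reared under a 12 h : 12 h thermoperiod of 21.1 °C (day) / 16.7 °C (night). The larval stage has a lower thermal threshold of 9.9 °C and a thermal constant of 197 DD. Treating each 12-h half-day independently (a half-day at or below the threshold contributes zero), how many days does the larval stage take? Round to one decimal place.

21.9 days

Day half: max(0, 21.1 − 9.9) × 0.5 = 11.2 × 0.5 = 5.60 DD.
Night half: max(0, 16.7 − 9.9) × 0.5 = 6.8 × 0.5 = 3.40 DD.
Per 24 h: 9.00 DD/day.
Duration = 197 / 9.00 = 21.889 ≈ 21.9 days.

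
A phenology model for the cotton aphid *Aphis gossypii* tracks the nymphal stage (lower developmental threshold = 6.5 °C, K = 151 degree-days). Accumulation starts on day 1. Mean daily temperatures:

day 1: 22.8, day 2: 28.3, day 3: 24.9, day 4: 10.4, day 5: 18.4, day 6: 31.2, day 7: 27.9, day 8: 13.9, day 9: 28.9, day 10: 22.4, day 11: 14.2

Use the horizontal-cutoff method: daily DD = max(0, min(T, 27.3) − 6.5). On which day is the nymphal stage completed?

Daily DD above 6.5 °C (capped at 20.8): 16.3, 20.8, 18.4, 3.9, 11.9, 20.8, 20.8, 7.4, 20.8, 15.9, 7.7.
Cumulative: 16.3, 37.1, 55.5, 59.4, 71.3, 92.1, 112.9, 120.3, 141.1, 157.0, 164.7.
The total first reaches 151 DD on day 10.

day 10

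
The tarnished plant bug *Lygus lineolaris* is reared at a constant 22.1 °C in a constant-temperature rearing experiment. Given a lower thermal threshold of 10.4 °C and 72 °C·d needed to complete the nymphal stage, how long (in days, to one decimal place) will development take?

Daily accumulation = 22.1 − 10.4 = 11.7 DD/day.
Duration = 72 / 11.7 = 6.154 ≈ 6.2 days.

6.2 days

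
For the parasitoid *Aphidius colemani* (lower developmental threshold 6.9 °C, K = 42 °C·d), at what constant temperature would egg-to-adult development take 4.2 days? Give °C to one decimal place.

Required daily accumulation = 42 / 4.2 = 10.000 DD/day.
T = T_base + 10.000 = 6.9 + 10.000 = 16.900 ≈ 16.9 °C.

16.9 °C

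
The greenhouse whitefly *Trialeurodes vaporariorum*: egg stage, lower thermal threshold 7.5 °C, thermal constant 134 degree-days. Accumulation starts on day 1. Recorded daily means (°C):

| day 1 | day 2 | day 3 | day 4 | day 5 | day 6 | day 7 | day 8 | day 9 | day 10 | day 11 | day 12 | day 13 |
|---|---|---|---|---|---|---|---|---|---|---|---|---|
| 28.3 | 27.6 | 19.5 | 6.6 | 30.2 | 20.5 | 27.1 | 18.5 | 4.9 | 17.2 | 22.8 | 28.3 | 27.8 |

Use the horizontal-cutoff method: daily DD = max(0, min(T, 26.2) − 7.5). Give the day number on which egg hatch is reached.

day 11

Daily DD above 7.5 °C (capped at 18.7): 18.7, 18.7, 12.0, 0.0, 18.7, 13.0, 18.7, 11.0, 0.0, 9.7, 15.3, 18.7, 18.7.
Cumulative: 18.7, 37.4, 49.4, 49.4, 68.1, 81.1, 99.8, 110.8, 110.8, 120.5, 135.8, 154.5, 173.2.
The total first reaches 134 DD on day 11.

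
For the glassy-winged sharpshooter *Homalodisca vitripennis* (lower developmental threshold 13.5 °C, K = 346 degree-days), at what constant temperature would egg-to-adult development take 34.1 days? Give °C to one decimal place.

23.6 °C

Required daily accumulation = 346 / 34.1 = 10.147 DD/day.
T = T_base + 10.147 = 13.5 + 10.147 = 23.647 ≈ 23.6 °C.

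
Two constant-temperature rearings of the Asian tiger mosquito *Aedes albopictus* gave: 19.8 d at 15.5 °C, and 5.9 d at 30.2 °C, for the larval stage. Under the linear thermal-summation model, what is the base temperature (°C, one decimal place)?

Linear rate model ⇒ the product D·(T − T_b) is constant across temperatures.
19.8·(15.5 − T_b) = 5.9·(30.2 − T_b)
T_b = (19.8·15.5 − 5.9·30.2) / (19.8 − 5.9) = 128.72 / 13.9 = 9.260 °C ≈ 9.3 °C.

9.3 °C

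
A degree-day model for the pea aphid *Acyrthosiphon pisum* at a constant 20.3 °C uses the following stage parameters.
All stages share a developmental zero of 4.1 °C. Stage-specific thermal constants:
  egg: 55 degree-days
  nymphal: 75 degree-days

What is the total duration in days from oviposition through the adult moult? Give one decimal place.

Daily accumulation at 20.3 °C = 20.3 − 4.1 = 16.2 DD/day.
Total K = 55 + 75 = 130 DD.
Total duration = 130 / 16.2 = 8.025 ≈ 8.0 days.

8.0 days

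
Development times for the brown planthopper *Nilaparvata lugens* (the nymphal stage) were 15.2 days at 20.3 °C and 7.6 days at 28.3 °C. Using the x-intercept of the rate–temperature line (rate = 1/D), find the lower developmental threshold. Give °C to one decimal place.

12.3 °C

Equal thermal constants: D₁(T₁ − T_b) = D₂(T₂ − T_b).
15.2·(20.3 − T_b) = 7.6·(28.3 − T_b)
T_b = (15.2·20.3 − 7.6·28.3) / (15.2 − 7.6) = 93.48 / 7.6 = 12.300 °C ≈ 12.3 °C.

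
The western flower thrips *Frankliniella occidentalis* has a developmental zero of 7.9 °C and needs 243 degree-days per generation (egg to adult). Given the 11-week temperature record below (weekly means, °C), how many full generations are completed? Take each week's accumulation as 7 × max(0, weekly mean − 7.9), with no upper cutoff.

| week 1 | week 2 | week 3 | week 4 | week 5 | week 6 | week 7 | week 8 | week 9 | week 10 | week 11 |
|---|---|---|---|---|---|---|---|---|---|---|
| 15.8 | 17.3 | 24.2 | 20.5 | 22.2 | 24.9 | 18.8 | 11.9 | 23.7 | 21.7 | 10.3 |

Weekly DD (7 × max(0, T̄ − 7.9)): 55.3, 65.8, 114.1, 88.2, 100.1, 119.0, 76.3, 28.0, 110.6, 96.6, 16.8.
Season total = 870.8 DD.
Complete generations = ⌊870.8 / 243⌋ = 3.

3 generations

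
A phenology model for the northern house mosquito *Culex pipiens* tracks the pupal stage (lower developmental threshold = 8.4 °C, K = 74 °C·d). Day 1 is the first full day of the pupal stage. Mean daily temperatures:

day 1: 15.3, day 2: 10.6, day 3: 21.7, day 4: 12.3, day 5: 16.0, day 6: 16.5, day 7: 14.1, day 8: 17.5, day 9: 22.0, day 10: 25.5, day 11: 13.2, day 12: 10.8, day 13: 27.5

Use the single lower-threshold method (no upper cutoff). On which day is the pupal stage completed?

Daily DD above 8.4 °C: 6.9, 2.2, 13.3, 3.9, 7.6, 8.1, 5.7, 9.1, 13.6, 17.1, 4.8, 2.4, 19.1.
Cumulative: 6.9, 9.1, 22.4, 26.3, 33.9, 42.0, 47.7, 56.8, 70.4, 87.5, 92.3, 94.7, 113.8.
The total first reaches 74 DD on day 10.

day 10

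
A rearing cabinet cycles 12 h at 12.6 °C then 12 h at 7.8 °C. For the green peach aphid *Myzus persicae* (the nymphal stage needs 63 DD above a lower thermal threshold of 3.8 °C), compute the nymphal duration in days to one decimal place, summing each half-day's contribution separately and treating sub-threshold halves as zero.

9.8 days

Day half: max(0, 12.6 − 3.8) × 0.5 = 8.8 × 0.5 = 4.40 DD.
Night half: max(0, 7.8 − 3.8) × 0.5 = 4.0 × 0.5 = 2.00 DD.
Per 24 h: 6.40 DD/day.
Duration = 63 / 6.40 = 9.844 ≈ 9.8 days.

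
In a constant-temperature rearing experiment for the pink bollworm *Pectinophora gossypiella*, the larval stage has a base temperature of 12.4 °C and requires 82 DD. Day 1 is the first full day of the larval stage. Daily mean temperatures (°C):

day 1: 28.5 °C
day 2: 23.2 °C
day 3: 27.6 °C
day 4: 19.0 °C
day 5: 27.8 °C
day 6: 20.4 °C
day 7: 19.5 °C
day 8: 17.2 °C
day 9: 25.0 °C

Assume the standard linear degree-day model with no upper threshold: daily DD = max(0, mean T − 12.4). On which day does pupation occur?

Daily DD above 12.4 °C: 16.1, 10.8, 15.2, 6.6, 15.4, 8.0, 7.1, 4.8, 12.6.
Cumulative: 16.1, 26.9, 42.1, 48.7, 64.1, 72.1, 79.2, 84.0, 96.6.
The total first reaches 82 DD on day 8.

day 8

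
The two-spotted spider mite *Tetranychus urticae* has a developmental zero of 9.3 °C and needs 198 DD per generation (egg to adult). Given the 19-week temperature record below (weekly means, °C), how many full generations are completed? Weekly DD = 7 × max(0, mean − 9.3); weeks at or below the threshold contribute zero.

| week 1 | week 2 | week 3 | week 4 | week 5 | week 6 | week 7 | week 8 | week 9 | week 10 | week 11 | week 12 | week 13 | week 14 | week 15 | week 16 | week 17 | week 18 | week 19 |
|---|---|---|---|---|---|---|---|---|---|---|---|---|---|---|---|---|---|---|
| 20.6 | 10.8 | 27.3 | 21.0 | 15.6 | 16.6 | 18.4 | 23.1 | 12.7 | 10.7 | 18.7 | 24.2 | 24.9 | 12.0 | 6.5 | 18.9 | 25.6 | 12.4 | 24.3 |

Weekly DD (7 × max(0, T̄ − 9.3)): 79.1, 10.5, 126.0, 81.9, 44.1, 51.1, 63.7, 96.6, 23.8, 9.8, 65.8, 104.3, 109.2, 18.9, 0.0, 67.2, 114.1, 21.7, 105.0.
Season total = 1192.8 DD.
Complete generations = ⌊1192.8 / 198⌋ = 6.

6 generations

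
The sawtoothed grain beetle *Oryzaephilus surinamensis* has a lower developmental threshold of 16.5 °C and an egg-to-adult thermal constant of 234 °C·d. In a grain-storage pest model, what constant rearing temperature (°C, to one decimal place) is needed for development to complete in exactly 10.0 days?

Required daily accumulation = 234 / 10.0 = 23.400 DD/day.
T = T_base + 23.400 = 16.5 + 23.400 = 39.900 ≈ 39.9 °C.

39.9 °C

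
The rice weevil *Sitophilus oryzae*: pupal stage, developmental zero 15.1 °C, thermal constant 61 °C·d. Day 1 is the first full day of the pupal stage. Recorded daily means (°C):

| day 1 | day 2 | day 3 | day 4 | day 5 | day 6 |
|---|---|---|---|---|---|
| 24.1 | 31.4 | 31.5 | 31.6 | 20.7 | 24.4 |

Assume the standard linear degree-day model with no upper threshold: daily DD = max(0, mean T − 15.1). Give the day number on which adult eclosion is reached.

Daily DD above 15.1 °C: 9.0, 16.3, 16.4, 16.5, 5.6, 9.3.
Cumulative: 9.0, 25.3, 41.7, 58.2, 63.8, 73.1.
The total first reaches 61 DD on day 5.

day 5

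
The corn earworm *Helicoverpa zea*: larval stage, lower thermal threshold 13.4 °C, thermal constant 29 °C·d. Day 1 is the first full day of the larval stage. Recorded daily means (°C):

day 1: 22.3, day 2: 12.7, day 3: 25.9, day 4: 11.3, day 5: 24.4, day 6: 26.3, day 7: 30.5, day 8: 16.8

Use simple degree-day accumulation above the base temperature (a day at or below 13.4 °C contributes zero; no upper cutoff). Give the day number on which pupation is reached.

Daily DD above 13.4 °C: 8.9, 0.0, 12.5, 0.0, 11.0, 12.9, 17.1, 3.4.
Cumulative: 8.9, 8.9, 21.4, 21.4, 32.4, 45.3, 62.4, 65.8.
The total first reaches 29 DD on day 5.

day 5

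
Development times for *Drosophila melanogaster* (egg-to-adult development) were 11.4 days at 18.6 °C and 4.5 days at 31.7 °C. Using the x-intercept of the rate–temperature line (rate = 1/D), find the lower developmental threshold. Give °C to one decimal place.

10.1 °C

Linear rate model ⇒ the product D·(T − T_b) is constant across temperatures.
11.4·(18.6 − T_b) = 4.5·(31.7 − T_b)
T_b = (11.4·18.6 − 4.5·31.7) / (11.4 − 4.5) = 69.39 / 6.9 = 10.057 °C ≈ 10.1 °C.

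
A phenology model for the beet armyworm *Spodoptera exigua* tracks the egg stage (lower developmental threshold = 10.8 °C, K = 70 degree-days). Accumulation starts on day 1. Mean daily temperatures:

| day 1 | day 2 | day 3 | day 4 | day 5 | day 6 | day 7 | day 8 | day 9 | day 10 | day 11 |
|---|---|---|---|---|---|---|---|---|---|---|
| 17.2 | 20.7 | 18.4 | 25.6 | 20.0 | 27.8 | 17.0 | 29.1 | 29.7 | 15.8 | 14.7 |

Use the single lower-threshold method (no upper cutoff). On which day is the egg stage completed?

day 7

Daily DD above 10.8 °C: 6.4, 9.9, 7.6, 14.8, 9.2, 17.0, 6.2, 18.3, 18.9, 5.0, 3.9.
Cumulative: 6.4, 16.3, 23.9, 38.7, 47.9, 64.9, 71.1, 89.4, 108.3, 113.3, 117.2.
The total first reaches 70 DD on day 7.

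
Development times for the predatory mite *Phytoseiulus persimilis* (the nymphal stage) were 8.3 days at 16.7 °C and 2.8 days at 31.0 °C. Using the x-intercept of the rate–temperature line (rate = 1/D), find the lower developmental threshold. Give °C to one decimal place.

Linear rate model ⇒ the product D·(T − T_b) is constant across temperatures.
8.3·(16.7 − T_b) = 2.8·(31.0 − T_b)
T_b = (8.3·16.7 − 2.8·31.0) / (8.3 − 2.8) = 51.81 / 5.5 = 9.420 °C ≈ 9.4 °C.

9.4 °C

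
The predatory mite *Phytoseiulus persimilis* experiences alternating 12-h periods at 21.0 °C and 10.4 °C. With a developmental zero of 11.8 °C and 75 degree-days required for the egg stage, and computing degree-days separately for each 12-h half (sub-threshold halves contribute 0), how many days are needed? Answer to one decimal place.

Day half: max(0, 21.0 − 11.8) × 0.5 = 9.2 × 0.5 = 4.60 DD.
Night half: max(0, 10.4 − 11.8) × 0.5 = 0.0 × 0.5 = 0.00 DD.
Per 24 h: 4.60 DD/day.
Duration = 75 / 4.60 = 16.304 ≈ 16.3 days.

16.3 days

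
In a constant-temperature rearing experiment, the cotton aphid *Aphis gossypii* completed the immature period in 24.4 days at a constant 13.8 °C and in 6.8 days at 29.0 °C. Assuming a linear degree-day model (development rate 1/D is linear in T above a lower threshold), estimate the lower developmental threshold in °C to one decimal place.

7.9 °C

Linear rate model ⇒ the product D·(T − T_b) is constant across temperatures.
24.4·(13.8 − T_b) = 6.8·(29.0 − T_b)
T_b = (24.4·13.8 − 6.8·29.0) / (24.4 − 6.8) = 139.52 / 17.6 = 7.927 °C ≈ 7.9 °C.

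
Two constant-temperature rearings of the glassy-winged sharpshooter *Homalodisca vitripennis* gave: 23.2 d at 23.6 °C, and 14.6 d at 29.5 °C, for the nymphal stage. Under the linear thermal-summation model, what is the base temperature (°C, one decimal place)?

13.6 °C

Equal thermal constants: D₁(T₁ − T_b) = D₂(T₂ − T_b).
23.2·(23.6 − T_b) = 14.6·(29.5 − T_b)
T_b = (23.2·23.6 − 14.6·29.5) / (23.2 − 14.6) = 116.82 / 8.6 = 13.584 °C ≈ 13.6 °C.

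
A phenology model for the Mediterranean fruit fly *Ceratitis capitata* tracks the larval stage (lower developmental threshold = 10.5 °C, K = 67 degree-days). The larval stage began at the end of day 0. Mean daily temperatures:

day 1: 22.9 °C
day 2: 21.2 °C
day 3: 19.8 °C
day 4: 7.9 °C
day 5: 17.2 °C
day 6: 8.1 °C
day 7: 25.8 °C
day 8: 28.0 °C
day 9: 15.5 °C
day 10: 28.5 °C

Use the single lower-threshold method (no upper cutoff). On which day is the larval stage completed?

day 8

Daily DD above 10.5 °C: 12.4, 10.7, 9.3, 0.0, 6.7, 0.0, 15.3, 17.5, 5.0, 18.0.
Cumulative: 12.4, 23.1, 32.4, 32.4, 39.1, 39.1, 54.4, 71.9, 76.9, 94.9.
The total first reaches 67 DD on day 8.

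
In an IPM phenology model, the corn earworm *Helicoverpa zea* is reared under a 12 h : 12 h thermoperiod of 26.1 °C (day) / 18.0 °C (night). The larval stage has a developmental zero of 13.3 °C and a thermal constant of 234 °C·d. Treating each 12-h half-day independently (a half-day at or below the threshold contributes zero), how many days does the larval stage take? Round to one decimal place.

Day half: max(0, 26.1 − 13.3) × 0.5 = 12.8 × 0.5 = 6.40 DD.
Night half: max(0, 18.0 − 13.3) × 0.5 = 4.7 × 0.5 = 2.35 DD.
Per 24 h: 8.75 DD/day.
Duration = 234 / 8.75 = 26.743 ≈ 26.7 days.

26.7 days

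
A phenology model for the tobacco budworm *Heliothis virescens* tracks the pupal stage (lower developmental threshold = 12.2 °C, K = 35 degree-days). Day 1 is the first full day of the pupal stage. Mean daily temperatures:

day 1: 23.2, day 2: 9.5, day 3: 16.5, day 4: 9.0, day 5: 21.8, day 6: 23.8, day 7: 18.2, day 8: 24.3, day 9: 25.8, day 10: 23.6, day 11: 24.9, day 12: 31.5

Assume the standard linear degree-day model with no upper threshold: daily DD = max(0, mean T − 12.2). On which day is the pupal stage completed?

day 6

Daily DD above 12.2 °C: 11.0, 0.0, 4.3, 0.0, 9.6, 11.6, 6.0, 12.1, 13.6, 11.4, 12.7, 19.3.
Cumulative: 11.0, 11.0, 15.3, 15.3, 24.9, 36.5, 42.5, 54.6, 68.2, 79.6, 92.3, 111.6.
The total first reaches 35 DD on day 6.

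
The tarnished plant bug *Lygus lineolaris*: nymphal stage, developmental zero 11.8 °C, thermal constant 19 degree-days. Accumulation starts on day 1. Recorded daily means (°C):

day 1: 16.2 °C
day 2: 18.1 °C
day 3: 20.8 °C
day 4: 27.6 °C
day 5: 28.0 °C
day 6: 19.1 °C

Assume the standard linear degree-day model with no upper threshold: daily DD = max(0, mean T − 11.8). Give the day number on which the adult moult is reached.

day 3

Daily DD above 11.8 °C: 4.4, 6.3, 9.0, 15.8, 16.2, 7.3.
Cumulative: 4.4, 10.7, 19.7, 35.5, 51.7, 59.0.
The total first reaches 19 DD on day 3.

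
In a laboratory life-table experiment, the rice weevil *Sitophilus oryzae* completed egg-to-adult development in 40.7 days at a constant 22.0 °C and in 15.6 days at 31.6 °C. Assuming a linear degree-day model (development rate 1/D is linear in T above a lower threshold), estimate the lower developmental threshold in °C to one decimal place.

Equal thermal constants: D₁(T₁ − T_b) = D₂(T₂ − T_b).
40.7·(22.0 − T_b) = 15.6·(31.6 − T_b)
T_b = (40.7·22.0 − 15.6·31.6) / (40.7 − 15.6) = 402.44 / 25.1 = 16.033 °C ≈ 16.0 °C.

16.0 °C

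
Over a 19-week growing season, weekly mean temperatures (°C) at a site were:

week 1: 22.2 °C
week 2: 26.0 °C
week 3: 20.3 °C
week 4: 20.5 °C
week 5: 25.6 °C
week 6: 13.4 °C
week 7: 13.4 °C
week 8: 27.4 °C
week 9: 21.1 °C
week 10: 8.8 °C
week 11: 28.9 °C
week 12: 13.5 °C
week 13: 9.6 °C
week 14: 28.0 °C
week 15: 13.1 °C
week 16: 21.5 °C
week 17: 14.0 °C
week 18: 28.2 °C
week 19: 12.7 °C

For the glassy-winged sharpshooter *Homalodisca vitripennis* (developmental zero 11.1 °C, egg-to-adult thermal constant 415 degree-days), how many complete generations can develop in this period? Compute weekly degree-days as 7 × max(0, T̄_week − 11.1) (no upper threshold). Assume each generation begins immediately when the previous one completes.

Weekly DD (7 × max(0, T̄ − 11.1)): 77.7, 104.3, 64.4, 65.8, 101.5, 16.1, 16.1, 114.1, 70.0, 0.0, 124.6, 16.8, 0.0, 118.3, 14.0, 72.8, 20.3, 119.7, 11.2.
Season total = 1127.7 DD.
Complete generations = ⌊1127.7 / 415⌋ = 2.

2 generations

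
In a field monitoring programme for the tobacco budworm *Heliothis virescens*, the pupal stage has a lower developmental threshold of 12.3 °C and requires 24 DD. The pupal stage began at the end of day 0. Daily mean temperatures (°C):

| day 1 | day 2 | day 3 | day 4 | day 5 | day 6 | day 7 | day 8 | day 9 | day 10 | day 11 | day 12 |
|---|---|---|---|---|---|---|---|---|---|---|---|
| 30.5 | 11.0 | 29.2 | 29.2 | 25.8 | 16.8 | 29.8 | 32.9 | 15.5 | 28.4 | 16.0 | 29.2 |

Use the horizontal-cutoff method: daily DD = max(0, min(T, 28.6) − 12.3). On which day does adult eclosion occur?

day 3

Daily DD above 12.3 °C (capped at 16.3): 16.3, 0.0, 16.3, 16.3, 13.5, 4.5, 16.3, 16.3, 3.2, 16.1, 3.7, 16.3.
Cumulative: 16.3, 16.3, 32.6, 48.9, 62.4, 66.9, 83.2, 99.5, 102.7, 118.8, 122.5, 138.8.
The total first reaches 24 DD on day 3.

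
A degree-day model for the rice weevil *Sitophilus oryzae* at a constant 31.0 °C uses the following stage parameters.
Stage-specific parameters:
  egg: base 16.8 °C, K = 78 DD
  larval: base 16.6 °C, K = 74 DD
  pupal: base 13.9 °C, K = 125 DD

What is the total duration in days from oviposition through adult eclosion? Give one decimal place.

17.9 days

egg: 78 / (31.0 − 16.8) = 78 / 14.2 = 5.493 d.
larval: 74 / (31.0 − 16.6) = 74 / 14.4 = 5.139 d.
pupal: 125 / (31.0 − 13.9) = 125 / 17.1 = 7.310 d.
Sum = 17.942 ≈ 17.9 days.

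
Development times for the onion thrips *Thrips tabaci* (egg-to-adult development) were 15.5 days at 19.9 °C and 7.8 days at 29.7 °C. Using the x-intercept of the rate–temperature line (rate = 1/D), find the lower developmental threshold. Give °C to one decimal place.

10.0 °C

Linear rate model ⇒ the product D·(T − T_b) is constant across temperatures.
15.5·(19.9 − T_b) = 7.8·(29.7 − T_b)
T_b = (15.5·19.9 − 7.8·29.7) / (15.5 − 7.8) = 76.79 / 7.7 = 9.973 °C ≈ 10.0 °C.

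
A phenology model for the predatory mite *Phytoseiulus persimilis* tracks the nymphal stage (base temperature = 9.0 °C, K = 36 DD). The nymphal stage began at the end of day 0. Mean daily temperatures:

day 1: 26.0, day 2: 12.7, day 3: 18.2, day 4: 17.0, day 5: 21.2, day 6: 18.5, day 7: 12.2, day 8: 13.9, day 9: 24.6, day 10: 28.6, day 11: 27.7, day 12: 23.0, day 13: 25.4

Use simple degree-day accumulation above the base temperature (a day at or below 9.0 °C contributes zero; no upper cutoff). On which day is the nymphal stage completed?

Daily DD above 9.0 °C: 17.0, 3.7, 9.2, 8.0, 12.2, 9.5, 3.2, 4.9, 15.6, 19.6, 18.7, 14.0, 16.4.
Cumulative: 17.0, 20.7, 29.9, 37.9, 50.1, 59.6, 62.8, 67.7, 83.3, 102.9, 121.6, 135.6, 152.0.
The total first reaches 36 DD on day 4.

day 4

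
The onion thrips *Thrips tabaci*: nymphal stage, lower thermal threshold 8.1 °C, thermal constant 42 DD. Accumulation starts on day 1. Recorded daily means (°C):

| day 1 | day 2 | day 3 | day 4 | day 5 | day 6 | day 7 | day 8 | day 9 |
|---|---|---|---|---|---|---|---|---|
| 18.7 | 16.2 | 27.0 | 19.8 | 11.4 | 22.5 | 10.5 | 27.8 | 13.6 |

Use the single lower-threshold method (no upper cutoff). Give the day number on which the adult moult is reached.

day 4

Daily DD above 8.1 °C: 10.6, 8.1, 18.9, 11.7, 3.3, 14.4, 2.4, 19.7, 5.5.
Cumulative: 10.6, 18.7, 37.6, 49.3, 52.6, 67.0, 69.4, 89.1, 94.6.
The total first reaches 42 DD on day 4.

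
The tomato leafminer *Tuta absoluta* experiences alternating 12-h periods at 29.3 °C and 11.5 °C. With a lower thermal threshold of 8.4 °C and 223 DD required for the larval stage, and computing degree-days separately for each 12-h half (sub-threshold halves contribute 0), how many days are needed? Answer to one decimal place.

18.6 days

Day half: max(0, 29.3 − 8.4) × 0.5 = 20.9 × 0.5 = 10.45 DD.
Night half: max(0, 11.5 − 8.4) × 0.5 = 3.1 × 0.5 = 1.55 DD.
Per 24 h: 12.00 DD/day.
Duration = 223 / 12.00 = 18.583 ≈ 18.6 days.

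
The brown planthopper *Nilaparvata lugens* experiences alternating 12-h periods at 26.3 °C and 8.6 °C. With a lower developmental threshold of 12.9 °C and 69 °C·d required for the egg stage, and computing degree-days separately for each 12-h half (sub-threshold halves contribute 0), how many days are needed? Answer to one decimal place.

10.3 days

Day half: max(0, 26.3 − 12.9) × 0.5 = 13.4 × 0.5 = 6.70 DD.
Night half: max(0, 8.6 − 12.9) × 0.5 = 0.0 × 0.5 = 0.00 DD.
Per 24 h: 6.70 DD/day.
Duration = 69 / 6.70 = 10.299 ≈ 10.3 days.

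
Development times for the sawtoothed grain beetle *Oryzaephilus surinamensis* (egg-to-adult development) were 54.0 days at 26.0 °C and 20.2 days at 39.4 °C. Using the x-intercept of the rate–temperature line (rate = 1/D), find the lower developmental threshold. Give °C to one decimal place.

18.0 °C

Linear rate model ⇒ the product D·(T − T_b) is constant across temperatures.
54.0·(26.0 − T_b) = 20.2·(39.4 − T_b)
T_b = (54.0·26.0 − 20.2·39.4) / (54.0 − 20.2) = 608.12 / 33.8 = 17.992 °C ≈ 18.0 °C.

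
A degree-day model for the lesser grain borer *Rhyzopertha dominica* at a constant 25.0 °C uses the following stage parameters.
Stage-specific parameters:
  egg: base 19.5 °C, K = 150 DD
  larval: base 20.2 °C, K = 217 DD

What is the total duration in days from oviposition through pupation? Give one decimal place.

72.5 days

egg: 150 / (25.0 − 19.5) = 150 / 5.5 = 27.273 d.
larval: 217 / (25.0 − 20.2) = 217 / 4.8 = 45.208 d.
Sum = 72.481 ≈ 72.5 days.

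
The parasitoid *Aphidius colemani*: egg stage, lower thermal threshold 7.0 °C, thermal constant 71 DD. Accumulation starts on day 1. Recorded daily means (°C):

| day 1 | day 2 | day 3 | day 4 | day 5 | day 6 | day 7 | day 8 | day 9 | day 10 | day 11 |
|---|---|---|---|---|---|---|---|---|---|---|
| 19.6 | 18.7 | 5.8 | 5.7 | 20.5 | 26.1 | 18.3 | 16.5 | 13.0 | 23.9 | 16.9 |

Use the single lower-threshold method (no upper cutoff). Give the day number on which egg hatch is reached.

Daily DD above 7.0 °C: 12.6, 11.7, 0.0, 0.0, 13.5, 19.1, 11.3, 9.5, 6.0, 16.9, 9.9.
Cumulative: 12.6, 24.3, 24.3, 24.3, 37.8, 56.9, 68.2, 77.7, 83.7, 100.6, 110.5.
The total first reaches 71 DD on day 8.

day 8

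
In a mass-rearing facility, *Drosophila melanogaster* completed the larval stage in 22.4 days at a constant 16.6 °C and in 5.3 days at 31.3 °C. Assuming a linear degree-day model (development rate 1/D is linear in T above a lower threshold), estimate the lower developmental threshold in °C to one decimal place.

Linear rate model ⇒ the product D·(T − T_b) is constant across temperatures.
22.4·(16.6 − T_b) = 5.3·(31.3 − T_b)
T_b = (22.4·16.6 − 5.3·31.3) / (22.4 − 5.3) = 205.95 / 17.1 = 12.044 °C ≈ 12.0 °C.

12.0 °C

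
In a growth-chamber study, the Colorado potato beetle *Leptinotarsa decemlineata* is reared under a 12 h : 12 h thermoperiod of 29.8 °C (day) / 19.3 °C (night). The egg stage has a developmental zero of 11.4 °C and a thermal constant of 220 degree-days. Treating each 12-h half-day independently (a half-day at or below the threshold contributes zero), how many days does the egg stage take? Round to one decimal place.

16.7 days

Day half: max(0, 29.8 − 11.4) × 0.5 = 18.4 × 0.5 = 9.20 DD.
Night half: max(0, 19.3 − 11.4) × 0.5 = 7.9 × 0.5 = 3.95 DD.
Per 24 h: 13.15 DD/day.
Duration = 220 / 13.15 = 16.730 ≈ 16.7 days.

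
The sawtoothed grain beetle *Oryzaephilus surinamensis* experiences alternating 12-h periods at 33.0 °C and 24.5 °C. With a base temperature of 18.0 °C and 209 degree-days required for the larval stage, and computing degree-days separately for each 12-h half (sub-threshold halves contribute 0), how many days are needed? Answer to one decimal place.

Day half: max(0, 33.0 − 18.0) × 0.5 = 15.0 × 0.5 = 7.50 DD.
Night half: max(0, 24.5 − 18.0) × 0.5 = 6.5 × 0.5 = 3.25 DD.
Per 24 h: 10.75 DD/day.
Duration = 209 / 10.75 = 19.442 ≈ 19.4 days.

19.4 days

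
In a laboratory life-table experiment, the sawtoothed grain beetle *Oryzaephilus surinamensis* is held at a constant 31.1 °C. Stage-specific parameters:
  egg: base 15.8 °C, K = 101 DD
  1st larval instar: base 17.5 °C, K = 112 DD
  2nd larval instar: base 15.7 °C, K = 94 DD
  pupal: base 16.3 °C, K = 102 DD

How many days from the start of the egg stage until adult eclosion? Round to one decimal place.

egg: 101 / (31.1 − 15.8) = 101 / 15.3 = 6.601 d.
1st larval instar: 112 / (31.1 − 17.5) = 112 / 13.6 = 8.235 d.
2nd larval instar: 94 / (31.1 − 15.7) = 94 / 15.4 = 6.104 d.
pupal: 102 / (31.1 − 16.3) = 102 / 14.8 = 6.892 d.
Sum = 27.832 ≈ 27.8 days.

27.8 days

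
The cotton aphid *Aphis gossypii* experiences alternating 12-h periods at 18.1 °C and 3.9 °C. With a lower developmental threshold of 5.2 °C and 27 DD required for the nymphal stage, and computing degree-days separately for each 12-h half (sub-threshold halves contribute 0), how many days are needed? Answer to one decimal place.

Day half: max(0, 18.1 − 5.2) × 0.5 = 12.9 × 0.5 = 6.45 DD.
Night half: max(0, 3.9 − 5.2) × 0.5 = 0.0 × 0.5 = 0.00 DD.
Per 24 h: 6.45 DD/day.
Duration = 27 / 6.45 = 4.186 ≈ 4.2 days.

4.2 days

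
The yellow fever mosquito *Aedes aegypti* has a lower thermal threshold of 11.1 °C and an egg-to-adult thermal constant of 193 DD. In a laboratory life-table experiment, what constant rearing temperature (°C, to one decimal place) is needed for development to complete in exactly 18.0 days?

Required daily accumulation = 193 / 18.0 = 10.722 DD/day.
T = T_base + 10.722 = 11.1 + 10.722 = 21.822 ≈ 21.8 °C.

21.8 °C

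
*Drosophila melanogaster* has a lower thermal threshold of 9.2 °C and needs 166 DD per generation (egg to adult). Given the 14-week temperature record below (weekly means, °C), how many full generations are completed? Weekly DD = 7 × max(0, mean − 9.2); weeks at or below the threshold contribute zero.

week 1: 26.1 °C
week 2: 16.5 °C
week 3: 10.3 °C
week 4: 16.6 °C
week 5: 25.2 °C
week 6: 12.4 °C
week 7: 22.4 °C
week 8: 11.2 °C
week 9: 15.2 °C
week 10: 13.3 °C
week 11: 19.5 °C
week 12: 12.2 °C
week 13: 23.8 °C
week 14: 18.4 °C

Weekly DD (7 × max(0, T̄ − 9.2)): 118.3, 51.1, 7.7, 51.8, 112.0, 22.4, 92.4, 14.0, 42.0, 28.7, 72.1, 21.0, 102.2, 64.4.
Season total = 800.1 DD.
Complete generations = ⌊800.1 / 166⌋ = 4.

4 generations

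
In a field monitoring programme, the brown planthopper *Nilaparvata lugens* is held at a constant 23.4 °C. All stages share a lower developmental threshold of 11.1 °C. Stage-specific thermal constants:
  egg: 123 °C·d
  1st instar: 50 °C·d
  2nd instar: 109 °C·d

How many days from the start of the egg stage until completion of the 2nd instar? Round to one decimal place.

Daily accumulation at 23.4 °C = 23.4 − 11.1 = 12.3 DD/day.
Total K = 123 + 50 + 109 = 282 DD.
Total duration = 282 / 12.3 = 22.927 ≈ 22.9 days.

22.9 days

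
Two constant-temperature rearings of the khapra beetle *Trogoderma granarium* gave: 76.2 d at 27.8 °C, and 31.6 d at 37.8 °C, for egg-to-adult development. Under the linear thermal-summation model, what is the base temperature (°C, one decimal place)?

Linear rate model ⇒ the product D·(T − T_b) is constant across temperatures.
76.2·(27.8 − T_b) = 31.6·(37.8 − T_b)
T_b = (76.2·27.8 − 31.6·37.8) / (76.2 − 31.6) = 923.88 / 44.6 = 20.715 °C ≈ 20.7 °C.

20.7 °C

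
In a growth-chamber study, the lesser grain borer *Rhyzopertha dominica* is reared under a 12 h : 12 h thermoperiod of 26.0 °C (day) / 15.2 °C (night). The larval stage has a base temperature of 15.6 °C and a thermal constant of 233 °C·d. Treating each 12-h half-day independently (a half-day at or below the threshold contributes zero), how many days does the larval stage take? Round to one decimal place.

44.8 days

Day half: max(0, 26.0 − 15.6) × 0.5 = 10.4 × 0.5 = 5.20 DD.
Night half: max(0, 15.2 − 15.6) × 0.5 = 0.0 × 0.5 = 0.00 DD.
Per 24 h: 5.20 DD/day.
Duration = 233 / 5.20 = 44.808 ≈ 44.8 days.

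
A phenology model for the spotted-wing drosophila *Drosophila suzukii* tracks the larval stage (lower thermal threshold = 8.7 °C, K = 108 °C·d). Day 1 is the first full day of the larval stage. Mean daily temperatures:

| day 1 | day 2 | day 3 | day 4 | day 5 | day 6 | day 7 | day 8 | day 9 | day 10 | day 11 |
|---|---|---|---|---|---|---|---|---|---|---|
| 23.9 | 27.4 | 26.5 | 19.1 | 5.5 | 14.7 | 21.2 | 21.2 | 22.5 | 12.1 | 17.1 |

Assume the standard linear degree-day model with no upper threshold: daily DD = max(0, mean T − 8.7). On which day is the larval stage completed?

day 10

Daily DD above 8.7 °C: 15.2, 18.7, 17.8, 10.4, 0.0, 6.0, 12.5, 12.5, 13.8, 3.4, 8.4.
Cumulative: 15.2, 33.9, 51.7, 62.1, 62.1, 68.1, 80.6, 93.1, 106.9, 110.3, 118.7.
The total first reaches 108 DD on day 10.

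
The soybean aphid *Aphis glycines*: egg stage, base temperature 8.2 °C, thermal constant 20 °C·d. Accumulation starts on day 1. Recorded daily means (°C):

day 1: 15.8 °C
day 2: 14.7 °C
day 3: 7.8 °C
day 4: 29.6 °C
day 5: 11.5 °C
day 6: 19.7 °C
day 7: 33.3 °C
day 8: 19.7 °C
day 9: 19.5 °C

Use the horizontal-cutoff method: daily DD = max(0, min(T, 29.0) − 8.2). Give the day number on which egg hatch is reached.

day 4

Daily DD above 8.2 °C (capped at 20.8): 7.6, 6.5, 0.0, 20.8, 3.3, 11.5, 20.8, 11.5, 11.3.
Cumulative: 7.6, 14.1, 14.1, 34.9, 38.2, 49.7, 70.5, 82.0, 93.3.
The total first reaches 20 DD on day 4.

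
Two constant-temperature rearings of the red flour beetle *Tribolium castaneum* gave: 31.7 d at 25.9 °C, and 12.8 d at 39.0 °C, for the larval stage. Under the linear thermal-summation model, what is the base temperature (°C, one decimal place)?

17.0 °C

Linear rate model ⇒ the product D·(T − T_b) is constant across temperatures.
31.7·(25.9 − T_b) = 12.8·(39.0 − T_b)
T_b = (31.7·25.9 − 12.8·39.0) / (31.7 − 12.8) = 321.83 / 18.9 = 17.028 °C ≈ 17.0 °C.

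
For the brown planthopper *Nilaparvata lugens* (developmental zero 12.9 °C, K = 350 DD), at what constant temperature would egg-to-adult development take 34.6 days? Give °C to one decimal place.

23.0 °C

Required daily accumulation = 350 / 34.6 = 10.116 DD/day.
T = T_base + 10.116 = 12.9 + 10.116 = 23.016 ≈ 23.0 °C.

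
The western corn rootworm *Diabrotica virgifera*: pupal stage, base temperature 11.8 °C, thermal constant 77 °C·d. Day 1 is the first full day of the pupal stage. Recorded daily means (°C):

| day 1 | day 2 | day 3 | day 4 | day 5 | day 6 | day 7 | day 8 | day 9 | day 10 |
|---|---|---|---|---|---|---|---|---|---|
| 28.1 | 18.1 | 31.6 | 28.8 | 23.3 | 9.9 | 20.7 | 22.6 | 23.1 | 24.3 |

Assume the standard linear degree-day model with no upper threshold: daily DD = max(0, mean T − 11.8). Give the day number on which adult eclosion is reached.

Daily DD above 11.8 °C: 16.3, 6.3, 19.8, 17.0, 11.5, 0.0, 8.9, 10.8, 11.3, 12.5.
Cumulative: 16.3, 22.6, 42.4, 59.4, 70.9, 70.9, 79.8, 90.6, 101.9, 114.4.
The total first reaches 77 DD on day 7.

day 7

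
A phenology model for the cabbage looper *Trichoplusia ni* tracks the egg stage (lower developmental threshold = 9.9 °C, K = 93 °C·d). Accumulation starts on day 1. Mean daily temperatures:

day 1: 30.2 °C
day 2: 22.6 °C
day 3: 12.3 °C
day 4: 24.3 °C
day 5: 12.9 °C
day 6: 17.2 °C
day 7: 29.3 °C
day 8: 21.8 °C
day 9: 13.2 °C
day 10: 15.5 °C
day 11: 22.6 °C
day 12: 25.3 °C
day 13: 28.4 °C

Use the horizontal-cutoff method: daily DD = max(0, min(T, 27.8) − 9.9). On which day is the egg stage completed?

day 10

Daily DD above 9.9 °C (capped at 17.9): 17.9, 12.7, 2.4, 14.4, 3.0, 7.3, 17.9, 11.9, 3.3, 5.6, 12.7, 15.4, 17.9.
Cumulative: 17.9, 30.6, 33.0, 47.4, 50.4, 57.7, 75.6, 87.5, 90.8, 96.4, 109.1, 124.5, 142.4.
The total first reaches 93 DD on day 10.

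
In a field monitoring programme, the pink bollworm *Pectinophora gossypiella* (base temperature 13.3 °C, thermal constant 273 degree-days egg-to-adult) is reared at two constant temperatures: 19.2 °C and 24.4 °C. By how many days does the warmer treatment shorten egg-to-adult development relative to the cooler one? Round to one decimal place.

At 19.2 °C: 273 / (19.2 − 13.3) = 273 / 5.9 = 46.271 d.
At 24.4 °C: 273 / (24.4 − 13.3) = 273 / 11.1 = 24.595 d.
Difference = |46.271 − 24.595| = 21.677 ≈ 21.7 days.

21.7 days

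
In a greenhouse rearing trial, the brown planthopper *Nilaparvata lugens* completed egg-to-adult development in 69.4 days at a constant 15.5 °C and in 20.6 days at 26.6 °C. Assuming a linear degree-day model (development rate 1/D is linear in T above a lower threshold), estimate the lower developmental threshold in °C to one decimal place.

10.8 °C

Under the model K = D·(T − T_b), so D₁·(T₁ − T_b) = D₂·(T₂ − T_b).
69.4·(15.5 − T_b) = 20.6·(26.6 − T_b)
T_b = (69.4·15.5 − 20.6·26.6) / (69.4 − 20.6) = 527.74 / 48.8 = 10.814 °C ≈ 10.8 °C.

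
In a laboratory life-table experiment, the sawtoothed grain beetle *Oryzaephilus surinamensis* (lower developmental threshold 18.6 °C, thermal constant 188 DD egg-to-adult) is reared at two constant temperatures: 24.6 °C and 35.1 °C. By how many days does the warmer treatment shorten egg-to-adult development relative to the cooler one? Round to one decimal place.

At 24.6 °C: 188 / (24.6 − 18.6) = 188 / 6.0 = 31.333 d.
At 35.1 °C: 188 / (35.1 − 18.6) = 188 / 16.5 = 11.394 d.
Difference = |31.333 − 11.394| = 19.939 ≈ 19.9 days.

19.9 days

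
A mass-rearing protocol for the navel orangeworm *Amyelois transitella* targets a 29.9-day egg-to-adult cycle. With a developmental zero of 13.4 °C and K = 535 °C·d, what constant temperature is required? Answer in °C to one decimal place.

31.3 °C

Required daily accumulation = 535 / 29.9 = 17.893 DD/day.
T = T_base + 17.893 = 13.4 + 17.893 = 31.293 ≈ 31.3 °C.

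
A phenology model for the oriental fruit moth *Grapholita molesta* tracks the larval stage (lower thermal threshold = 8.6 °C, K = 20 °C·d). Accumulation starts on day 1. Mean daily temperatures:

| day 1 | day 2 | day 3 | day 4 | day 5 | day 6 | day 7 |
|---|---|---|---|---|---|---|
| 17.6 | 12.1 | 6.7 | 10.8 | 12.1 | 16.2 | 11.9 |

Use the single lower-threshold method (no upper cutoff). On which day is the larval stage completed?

Daily DD above 8.6 °C: 9.0, 3.5, 0.0, 2.2, 3.5, 7.6, 3.3.
Cumulative: 9.0, 12.5, 12.5, 14.7, 18.2, 25.8, 29.1.
The total first reaches 20 DD on day 6.

day 6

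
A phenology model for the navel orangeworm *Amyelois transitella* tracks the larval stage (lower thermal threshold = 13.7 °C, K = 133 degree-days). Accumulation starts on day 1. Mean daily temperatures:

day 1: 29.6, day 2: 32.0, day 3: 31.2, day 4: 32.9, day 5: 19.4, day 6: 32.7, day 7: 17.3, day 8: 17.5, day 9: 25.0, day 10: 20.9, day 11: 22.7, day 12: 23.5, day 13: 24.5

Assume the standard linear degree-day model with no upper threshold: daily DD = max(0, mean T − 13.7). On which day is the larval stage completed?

Daily DD above 13.7 °C: 15.9, 18.3, 17.5, 19.2, 5.7, 19.0, 3.6, 3.8, 11.3, 7.2, 9.0, 9.8, 10.8.
Cumulative: 15.9, 34.2, 51.7, 70.9, 76.6, 95.6, 99.2, 103.0, 114.3, 121.5, 130.5, 140.3, 151.1.
The total first reaches 133 DD on day 12.

day 12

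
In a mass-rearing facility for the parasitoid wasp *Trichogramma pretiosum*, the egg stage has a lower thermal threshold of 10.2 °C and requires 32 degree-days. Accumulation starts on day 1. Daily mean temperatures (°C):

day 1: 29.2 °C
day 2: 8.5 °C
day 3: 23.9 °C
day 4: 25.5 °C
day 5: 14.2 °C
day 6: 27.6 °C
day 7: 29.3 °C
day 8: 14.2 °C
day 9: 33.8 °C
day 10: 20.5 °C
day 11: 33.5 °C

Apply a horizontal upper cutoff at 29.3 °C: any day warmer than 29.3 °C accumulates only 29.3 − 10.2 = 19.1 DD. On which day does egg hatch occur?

Daily DD above 10.2 °C (capped at 19.1): 19.0, 0.0, 13.7, 15.3, 4.0, 17.4, 19.1, 4.0, 19.1, 10.3, 19.1.
Cumulative: 19.0, 19.0, 32.7, 48.0, 52.0, 69.4, 88.5, 92.5, 111.6, 121.9, 141.0.
The total first reaches 32 DD on day 3.

day 3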